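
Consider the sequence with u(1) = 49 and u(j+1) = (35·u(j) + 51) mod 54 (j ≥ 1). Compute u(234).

20

Listing terms: u(1) = 49, u(2) = 38, u(3) = 31, u(4) = 2, u(5) = 13, u(6) = 20, u(7) = 49.
Since u(7) = u(1) = 49, the sequence is periodic with period 6.
So u(234) = u(1 + ((234-1) mod 6)) = u(6) = 20.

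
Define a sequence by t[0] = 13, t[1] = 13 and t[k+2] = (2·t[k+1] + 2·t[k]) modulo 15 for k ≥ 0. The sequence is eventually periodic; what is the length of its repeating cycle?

24

We have t[0] = 13,  t[1] = 13,  t[2] = 7,  t[3] = 10,  t[4] = 4,  t[5] = 13,  t[6] = 4,  t[7] = 4,  t[8] = 1,  t[9] = 10,  t[10] = 7,  t[11] = 4,  t[12] = 7,  t[13] = 7,  t[14] = 13,  t[15] = 10,  t[16] = 1,  t[17] = 7,  t[18] = 1,  t[19] = 1,  t[20] = 4,  t[21] = 10,  t[22] = 13,  t[23] = 1,  t[24] = 13,  t[25] = 13.
Since (t[24], t[25]) = (t[0], t[1]) = (13, 13) (two consecutive terms determine the rest), the sequence is periodic with period 24.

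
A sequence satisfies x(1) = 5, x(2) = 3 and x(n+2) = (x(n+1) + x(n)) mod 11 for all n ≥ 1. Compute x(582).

Computing terms: x(1) = 5, x(2) = 3, x(3) = 8, x(4) = 0, x(5) = 8, x(6) = 8, x(7) = 5, x(8) = 2, x(9) = 7, x(10) = 9, x(11) = 5, x(12) = 3.
Since (x(11), x(12)) = (x(1), x(2)) = (5, 3) (two consecutive terms determine the rest), the sequence is periodic with period 10.
(582 - 1) mod 10 = 1, so x(582) = x(2) = 3.

3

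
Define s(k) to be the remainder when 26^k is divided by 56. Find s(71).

We have s(1) = 26, s(2) = 4, s(3) = 48, s(4) = 16, s(5) = 24, s(6) = 8, s(7) = 40, s(8) = 32, s(9) = 48.
Since s(9) = s(3) = 48, the sequence is eventually periodic: after a pre-period of length 2 it cycles with period 6.
For k ≥ 3, s(k) depends only on (k - 3) mod 6. (71 - 3) mod 6 = 2, so s(71) = s(5) = 24.

24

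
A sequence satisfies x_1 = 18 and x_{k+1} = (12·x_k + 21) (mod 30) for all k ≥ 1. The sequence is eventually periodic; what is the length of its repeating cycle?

Computing terms: x_1 = 18; x_2 = 27; x_3 = 15; x_4 = 21; x_5 = 3; x_6 = 27.
Since x_6 = x_2 = 27, the sequence is eventually periodic: after a pre-period of length 1 it cycles with period 4.

4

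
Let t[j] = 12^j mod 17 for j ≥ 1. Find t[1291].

6

Listing terms: t[1] = 12, t[2] = 8, t[3] = 11, t[4] = 13, t[5] = 3, t[6] = 2, t[7] = 7, t[8] = 16, t[9] = 5, t[10] = 9, t[11] = 6, t[12] = 4, t[13] = 14, t[14] = 15, t[15] = 10, t[16] = 1, t[17] = 12.
The sequence repeats with period 16.
So t[1291] = t[1 + ((1291-1) mod 16)] = t[11] = 6.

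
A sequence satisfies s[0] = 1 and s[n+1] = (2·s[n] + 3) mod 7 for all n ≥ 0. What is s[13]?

s[0] = 1,  s[1] = 5,  s[2] = 6,  s[3] = 1.
Since s[3] = s[0] = 1, the sequence is periodic with period 3.
So s[13] = s[0 + ((13-0) mod 3)] = s[1] = 5.

5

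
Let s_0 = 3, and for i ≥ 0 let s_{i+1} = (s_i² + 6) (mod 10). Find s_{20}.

1

Computing terms: s_0 = 3,  s_1 = 5,  s_2 = 1,  s_3 = 7,  s_4 = 5.
Since s_4 = s_1 = 5, the sequence is eventually periodic: after a pre-period of length 1 it cycles with period 3.
For i ≥ 1, s_i depends only on (i - 1) mod 3. (20 - 1) mod 3 = 1, so s_{20} = s_2 = 1.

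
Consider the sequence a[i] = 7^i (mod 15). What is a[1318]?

4

Listing terms: a[0] = 1, a[1] = 7, a[2] = 4, a[3] = 13, a[4] = 1.
The sequence repeats with period 4.
(1318 - 0) mod 4 = 2, so a[1318] = a[2] = 4.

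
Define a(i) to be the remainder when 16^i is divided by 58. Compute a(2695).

30

Listing terms: a(1) = 16; a(2) = 24; a(3) = 36; a(4) = 54; a(5) = 52; a(6) = 20; a(7) = 30; a(8) = 16.
Since a(8) = a(1) = 16, the sequence is periodic with period 7.
(2695 - 1) mod 7 = 6, so a(2695) = a(7) = 30.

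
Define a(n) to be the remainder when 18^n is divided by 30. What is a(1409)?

Listing terms: a(1) = 18,  a(2) = 24,  a(3) = 12,  a(4) = 6,  a(5) = 18.
Since a(5) = a(1) = 18, the sequence is periodic with period 4.
(1409 - 1) mod 4 = 0, so a(1409) = a(1) = 18.

18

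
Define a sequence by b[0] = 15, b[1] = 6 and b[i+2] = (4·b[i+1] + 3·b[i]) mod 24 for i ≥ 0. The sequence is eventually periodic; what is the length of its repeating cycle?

4

Listing terms: b[0] = 15, b[1] = 6, b[2] = 21, b[3] = 6, b[4] = 15, b[5] = 6.
The sequence repeats with period 4.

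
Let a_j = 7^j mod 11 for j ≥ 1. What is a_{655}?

Computing terms: a_1 = 7, a_2 = 5, a_3 = 2, a_4 = 3, a_5 = 10, a_6 = 4, a_7 = 6, a_8 = 9, a_9 = 8, a_{10} = 1, a_{11} = 7.
Since a_{11} = a_1 = 7, the sequence is periodic with period 10.
(655 - 1) mod 10 = 4, so a_{655} = a_5 = 10.

10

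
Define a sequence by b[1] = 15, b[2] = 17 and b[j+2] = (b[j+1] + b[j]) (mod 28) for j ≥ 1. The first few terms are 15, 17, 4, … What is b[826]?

We have b[1] = 15,  b[2] = 17,  b[3] = 4,  b[4] = 21,  b[5] = 25,  b[6] = 18,  b[7] = 15,  b[8] = 5,  b[9] = 20,  b[10] = 25,  b[11] = 17,  b[12] = 14,  b[13] = 3,  b[14] = 17,  b[15] = 20,  b[16] = 9,  b[17] = 1,  b[18] = 10,  b[19] = 11,  b[20] = 21,  b[21] = 4,  b[22] = 25,  b[23] = 1,  b[24] = 26,  b[25] = 27,  b[26] = 25,  b[27] = 24,  b[28] = 21,  b[29] = 17,  b[30] = 10,  b[31] = 27,  b[32] = 9,  b[33] = 8,  b[34] = 17,  b[35] = 25,  b[36] = 14,  b[37] = 11,  b[38] = 25,  b[39] = 8,  b[40] = 5,  b[41] = 13,  b[42] = 18,  b[43] = 3,  b[44] = 21,  b[45] = 24,  b[46] = 17,  b[47] = 13,  b[48] = 2,  b[49] = 15,  b[50] = 17.
The sequence repeats with period 48.
So b[826] = b[1 + ((826-1) mod 48)] = b[10] = 25.

25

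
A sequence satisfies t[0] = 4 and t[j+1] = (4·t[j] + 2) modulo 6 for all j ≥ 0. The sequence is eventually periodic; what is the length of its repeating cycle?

3

We have t[0] = 4; t[1] = 0; t[2] = 2; t[3] = 4.
The sequence repeats with period 3.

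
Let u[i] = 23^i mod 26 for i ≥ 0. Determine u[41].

17

Computing terms: u[0] = 1; u[1] = 23; u[2] = 9; u[3] = 25; u[4] = 3; u[5] = 17; u[6] = 1.
Since u[6] = u[0] = 1, the sequence is periodic with period 6.
So u[41] = u[0 + ((41-0) mod 6)] = u[5] = 17.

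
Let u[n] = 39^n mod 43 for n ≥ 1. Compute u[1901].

Listing terms: u[1] = 39; u[2] = 16; u[3] = 22; u[4] = 41; u[5] = 8; u[6] = 11; u[7] = 42; u[8] = 4; u[9] = 27; u[10] = 21; u[11] = 2; u[12] = 35; u[13] = 32; u[14] = 1; u[15] = 39.
The sequence repeats with period 14.
(1901 - 1) mod 14 = 10, so u[1901] = u[11] = 2.

2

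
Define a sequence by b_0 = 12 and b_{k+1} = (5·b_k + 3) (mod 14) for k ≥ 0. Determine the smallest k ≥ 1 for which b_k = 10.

Computing terms: b_0 = 12,  b_1 = 7,  b_2 = 10,  b_3 = 11,  b_4 = 2,  b_5 = 13,  b_6 = 12.
The sequence repeats with period 6.
The value 10 first appears (with k ≥ 1) at b_2.

2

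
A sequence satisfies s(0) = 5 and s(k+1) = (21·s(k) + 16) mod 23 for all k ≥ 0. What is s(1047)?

Listing terms: s(0) = 5; s(1) = 6; s(2) = 4; s(3) = 8; s(4) = 0; s(5) = 16; s(6) = 7; s(7) = 2; s(8) = 12; s(9) = 15; s(10) = 9; s(11) = 21; s(12) = 20; s(13) = 22; s(14) = 18; s(15) = 3; s(16) = 10; s(17) = 19; s(18) = 1; s(19) = 14; s(20) = 11; s(21) = 17; s(22) = 5.
Since s(22) = s(0) = 5, the sequence is periodic with period 22.
(1047 - 0) mod 22 = 13, so s(1047) = s(13) = 22.

22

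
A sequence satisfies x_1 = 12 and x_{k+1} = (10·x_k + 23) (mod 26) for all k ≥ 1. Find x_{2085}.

23

We have x_1 = 12,  x_2 = 13,  x_3 = 23,  x_4 = 19,  x_5 = 5,  x_6 = 21,  x_7 = 25,  x_8 = 13.
Since x_8 = x_2 = 13, the sequence is eventually periodic: after a pre-period of length 1 it cycles with period 6.
For k ≥ 2, x_k depends only on (k - 2) mod 6. (2085 - 2) mod 6 = 1, so x_{2085} = x_3 = 23.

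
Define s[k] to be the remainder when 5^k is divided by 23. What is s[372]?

s[1] = 5; s[2] = 2; s[3] = 10; s[4] = 4; s[5] = 20; s[6] = 8; s[7] = 17; s[8] = 16; s[9] = 11; s[10] = 9; s[11] = 22; s[12] = 18; s[13] = 21; s[14] = 13; s[15] = 19; s[16] = 3; s[17] = 15; s[18] = 6; s[19] = 7; s[20] = 12; s[21] = 14; s[22] = 1; s[23] = 5.
Since s[23] = s[1] = 5, the sequence is periodic with period 22.
(372 - 1) mod 22 = 19, so s[372] = s[20] = 12.

12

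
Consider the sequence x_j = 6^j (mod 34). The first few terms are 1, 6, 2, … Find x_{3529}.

28

Computing terms: x_0 = 1,  x_1 = 6,  x_2 = 2,  x_3 = 12,  x_4 = 4,  x_5 = 24,  x_6 = 8,  x_7 = 14,  x_8 = 16,  x_9 = 28,  x_{10} = 32,  x_{11} = 22,  x_{12} = 30,  x_{13} = 10,  x_{14} = 26,  x_{15} = 20,  x_{16} = 18,  x_{17} = 6.
Since x_{17} = x_1 = 6, the sequence is eventually periodic: after a pre-period of length 1 it cycles with period 16.
For j ≥ 1, x_j depends only on (j - 1) mod 16. (3529 - 1) mod 16 = 8, so x_{3529} = x_9 = 28.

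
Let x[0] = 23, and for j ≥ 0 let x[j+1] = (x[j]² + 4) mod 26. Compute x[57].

7

Listing terms: x[0] = 23, x[1] = 13, x[2] = 17, x[3] = 7, x[4] = 1, x[5] = 5, x[6] = 3, x[7] = 13.
Since x[7] = x[1] = 13, the sequence is eventually periodic: after a pre-period of length 1 it cycles with period 6.
For j ≥ 1, x[j] depends only on (j - 1) mod 6. (57 - 1) mod 6 = 2, so x[57] = x[3] = 7.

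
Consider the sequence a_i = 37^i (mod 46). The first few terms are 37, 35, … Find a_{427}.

Listing terms: a_1 = 37,  a_2 = 35,  a_3 = 7,  a_4 = 29,  a_5 = 15,  a_6 = 3,  a_7 = 19,  a_8 = 13,  a_9 = 21,  a_{10} = 41,  a_{11} = 45,  a_{12} = 9,  a_{13} = 11,  a_{14} = 39,  a_{15} = 17,  a_{16} = 31,  a_{17} = 43,  a_{18} = 27,  a_{19} = 33,  a_{20} = 25,  a_{21} = 5,  a_{22} = 1,  a_{23} = 37.
Since a_{23} = a_1 = 37, the sequence is periodic with period 22.
So a_{427} = a_{1 + ((427-1) mod 22)} = a_9 = 21.

21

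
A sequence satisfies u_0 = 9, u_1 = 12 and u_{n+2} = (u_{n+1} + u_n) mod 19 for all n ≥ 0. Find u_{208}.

16

We have u_0 = 9; u_1 = 12; u_2 = 2; u_3 = 14; u_4 = 16; u_5 = 11; u_6 = 8; u_7 = 0; u_8 = 8; u_9 = 8; u_{10} = 16; u_{11} = 5; u_{12} = 2; u_{13} = 7; u_{14} = 9; u_{15} = 16; u_{16} = 6; u_{17} = 3; u_{18} = 9; u_{19} = 12.
The sequence repeats with period 18.
(208 - 0) mod 18 = 10, so u_{208} = u_{10} = 16.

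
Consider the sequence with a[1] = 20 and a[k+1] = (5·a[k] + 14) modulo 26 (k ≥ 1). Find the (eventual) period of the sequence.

We have a[1] = 20, a[2] = 10, a[3] = 12, a[4] = 22, a[5] = 20.
The sequence repeats with period 4.

4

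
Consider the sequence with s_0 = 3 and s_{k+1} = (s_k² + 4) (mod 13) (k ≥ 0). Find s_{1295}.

We have s_0 = 3, s_1 = 0, s_2 = 4, s_3 = 7, s_4 = 1, s_5 = 5, s_6 = 3.
Since s_6 = s_0 = 3, the sequence is periodic with period 6.
So s_{1295} = s_{0 + ((1295-0) mod 6)} = s_5 = 5.

5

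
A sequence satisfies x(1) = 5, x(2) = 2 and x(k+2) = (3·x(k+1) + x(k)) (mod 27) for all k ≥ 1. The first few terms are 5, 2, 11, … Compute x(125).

17

We have x(1) = 5, x(2) = 2, x(3) = 11, x(4) = 8, x(5) = 8, x(6) = 5, x(7) = 23, x(8) = 20, x(9) = 2, x(10) = 26, x(11) = 26, x(12) = 23, x(13) = 14, x(14) = 11, x(15) = 20, x(16) = 17, x(17) = 17, x(18) = 14, x(19) = 5, x(20) = 2.
The sequence repeats with period 18.
So x(125) = x(1 + ((125-1) mod 18)) = x(17) = 17.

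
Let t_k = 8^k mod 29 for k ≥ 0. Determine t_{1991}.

t_0 = 1, t_1 = 8, t_2 = 6, t_3 = 19, t_4 = 7, t_5 = 27, t_6 = 13, t_7 = 17, t_8 = 20, t_9 = 15, t_{10} = 4, t_{11} = 3, t_{12} = 24, t_{13} = 18, t_{14} = 28, t_{15} = 21, t_{16} = 23, t_{17} = 10, t_{18} = 22, t_{19} = 2, t_{20} = 16, t_{21} = 12, t_{22} = 9, t_{23} = 14, t_{24} = 25, t_{25} = 26, t_{26} = 5, t_{27} = 11, t_{28} = 1.
Since t_{28} = t_0 = 1, the sequence is periodic with period 28.
So t_{1991} = t_{0 + ((1991-0) mod 28)} = t_3 = 19.

19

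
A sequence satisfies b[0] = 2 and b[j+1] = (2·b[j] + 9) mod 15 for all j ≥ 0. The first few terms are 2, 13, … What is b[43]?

4

b[0] = 2; b[1] = 13; b[2] = 5; b[3] = 4; b[4] = 2.
The sequence repeats with period 4.
So b[43] = b[0 + ((43-0) mod 4)] = b[3] = 4.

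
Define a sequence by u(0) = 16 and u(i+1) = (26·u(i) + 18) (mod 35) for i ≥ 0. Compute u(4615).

Listing terms: u(0) = 16, u(1) = 14, u(2) = 32, u(3) = 10, u(4) = 33, u(5) = 1, u(6) = 9, u(7) = 7, u(8) = 25, u(9) = 3, u(10) = 26, u(11) = 29, u(12) = 2, u(13) = 0, u(14) = 18, u(15) = 31, u(16) = 19, u(17) = 22, u(18) = 30, u(19) = 28, u(20) = 11, u(21) = 24, u(22) = 12, u(23) = 15, u(24) = 23, u(25) = 21, u(26) = 4, u(27) = 17, u(28) = 5, u(29) = 8, u(30) = 16.
The sequence repeats with period 30.
(4615 - 0) mod 30 = 25, so u(4615) = u(25) = 21.

21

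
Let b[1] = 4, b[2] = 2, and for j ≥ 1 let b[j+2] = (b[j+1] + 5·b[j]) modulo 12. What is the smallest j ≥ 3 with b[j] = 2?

Computing terms: b[1] = 4, b[2] = 2, b[3] = 10, b[4] = 8, b[5] = 10, b[6] = 2, b[7] = 4, b[8] = 2.
The sequence repeats with period 6.
The value 2 first appears (with j ≥ 3) at b[6].

6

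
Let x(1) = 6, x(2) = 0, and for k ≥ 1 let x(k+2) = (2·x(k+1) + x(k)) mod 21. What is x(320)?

x(1) = 6,  x(2) = 0,  x(3) = 6,  x(4) = 12,  x(5) = 9,  x(6) = 9,  x(7) = 6,  x(8) = 0.
The sequence repeats with period 6.
So x(320) = x(1 + ((320-1) mod 6)) = x(2) = 0.

0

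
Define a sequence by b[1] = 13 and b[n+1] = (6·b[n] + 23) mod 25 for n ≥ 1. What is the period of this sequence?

Computing terms: b[1] = 13; b[2] = 1; b[3] = 4; b[4] = 22; b[5] = 5; b[6] = 3; b[7] = 16; b[8] = 19; b[9] = 12; b[10] = 20; b[11] = 18; b[12] = 6; b[13] = 9; b[14] = 2; b[15] = 10; b[16] = 8; b[17] = 21; b[18] = 24; b[19] = 17; b[20] = 0; b[21] = 23; b[22] = 11; b[23] = 14; b[24] = 7; b[25] = 15; b[26] = 13.
Since b[26] = b[1] = 13, the sequence is periodic with period 25.

25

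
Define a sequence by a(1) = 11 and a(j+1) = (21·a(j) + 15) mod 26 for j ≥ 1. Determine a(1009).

a(1) = 11, a(2) = 12, a(3) = 7, a(4) = 6, a(5) = 11.
Since a(5) = a(1) = 11, the sequence is periodic with period 4.
So a(1009) = a(1 + ((1009-1) mod 4)) = a(1) = 11.

11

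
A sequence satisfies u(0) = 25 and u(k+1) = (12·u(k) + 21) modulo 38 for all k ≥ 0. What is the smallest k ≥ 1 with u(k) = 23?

u(0) = 25; u(1) = 17; u(2) = 35; u(3) = 23; u(4) = 31; u(5) = 13; u(6) = 25.
Since u(6) = u(0) = 25, the sequence is periodic with period 6.
The value 23 first appears (with k ≥ 1) at u(3).

3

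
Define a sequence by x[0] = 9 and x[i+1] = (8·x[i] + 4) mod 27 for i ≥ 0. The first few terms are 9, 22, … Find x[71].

We have x[0] = 9; x[1] = 22; x[2] = 18; x[3] = 13; x[4] = 0; x[5] = 4; x[6] = 9.
The sequence repeats with period 6.
So x[71] = x[0 + ((71-0) mod 6)] = x[5] = 4.

4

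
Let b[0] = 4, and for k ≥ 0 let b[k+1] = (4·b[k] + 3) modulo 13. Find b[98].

We have b[0] = 4, b[1] = 6, b[2] = 1, b[3] = 7, b[4] = 5, b[5] = 10, b[6] = 4.
Since b[6] = b[0] = 4, the sequence is periodic with period 6.
(98 - 0) mod 6 = 2, so b[98] = b[2] = 1.

1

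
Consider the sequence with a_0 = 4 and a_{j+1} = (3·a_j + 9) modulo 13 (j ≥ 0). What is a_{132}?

4

Listing terms: a_0 = 4,  a_1 = 8,  a_2 = 7,  a_3 = 4.
The sequence repeats with period 3.
So a_{132} = a_{0 + ((132-0) mod 3)} = a_0 = 4.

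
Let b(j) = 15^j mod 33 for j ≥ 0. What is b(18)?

9

We have b(0) = 1; b(1) = 15; b(2) = 27; b(3) = 9; b(4) = 3; b(5) = 12; b(6) = 15.
Since b(6) = b(1) = 15, the sequence is eventually periodic: after a pre-period of length 1 it cycles with period 5.
For j ≥ 1, b(j) depends only on (j - 1) mod 5. (18 - 1) mod 5 = 2, so b(18) = b(3) = 9.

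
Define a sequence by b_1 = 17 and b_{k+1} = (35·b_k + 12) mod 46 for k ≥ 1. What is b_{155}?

We have b_1 = 17,  b_2 = 9,  b_3 = 5,  b_4 = 3,  b_5 = 25,  b_6 = 13,  b_7 = 7,  b_8 = 27,  b_9 = 37,  b_{10} = 19,  b_{11} = 33,  b_{12} = 17.
Since b_{12} = b_1 = 17, the sequence is periodic with period 11.
So b_{155} = b_{1 + ((155-1) mod 11)} = b_1 = 17.

17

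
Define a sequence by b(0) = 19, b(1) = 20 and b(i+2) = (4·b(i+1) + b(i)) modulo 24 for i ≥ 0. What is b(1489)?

Listing terms: b(0) = 19,  b(1) = 20,  b(2) = 3,  b(3) = 8,  b(4) = 11,  b(5) = 4,  b(6) = 3,  b(7) = 16,  b(8) = 19,  b(9) = 20.
Since (b(8), b(9)) = (b(0), b(1)) = (19, 20) (two consecutive terms determine the rest), the sequence is periodic with period 8.
So b(1489) = b(0 + ((1489-0) mod 8)) = b(1) = 20.

20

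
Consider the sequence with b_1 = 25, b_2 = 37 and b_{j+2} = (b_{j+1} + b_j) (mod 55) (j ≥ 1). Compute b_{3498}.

54

We have b_1 = 25, b_2 = 37, b_3 = 7, b_4 = 44, b_5 = 51, b_6 = 40, b_7 = 36, b_8 = 21, b_9 = 2, b_{10} = 23, b_{11} = 25, b_{12} = 48, b_{13} = 18, b_{14} = 11, b_{15} = 29, b_{16} = 40, b_{17} = 14, b_{18} = 54, b_{19} = 13, b_{20} = 12, b_{21} = 25, b_{22} = 37.
Since (b_{21}, b_{22}) = (b_1, b_2) = (25, 37) (two consecutive terms determine the rest), the sequence is periodic with period 20.
(3498 - 1) mod 20 = 17, so b_{3498} = b_{18} = 54.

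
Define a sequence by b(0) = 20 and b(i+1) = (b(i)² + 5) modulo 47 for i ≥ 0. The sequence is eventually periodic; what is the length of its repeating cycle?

Listing terms: b(0) = 20,  b(1) = 29,  b(2) = 0,  b(3) = 5,  b(4) = 30,  b(5) = 12,  b(6) = 8,  b(7) = 22,  b(8) = 19,  b(9) = 37,  b(10) = 11,  b(11) = 32,  b(12) = 42,  b(13) = 30.
Since b(13) = b(4) = 30, the sequence is eventually periodic: after a pre-period of length 4 it cycles with period 9.

9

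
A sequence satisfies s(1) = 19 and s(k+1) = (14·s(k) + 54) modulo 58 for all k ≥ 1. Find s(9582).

Computing terms: s(1) = 19, s(2) = 30, s(3) = 10, s(4) = 20, s(5) = 44, s(6) = 32, s(7) = 38, s(8) = 6, s(9) = 22, s(10) = 14, s(11) = 18, s(12) = 16, s(13) = 46, s(14) = 2, s(15) = 24, s(16) = 42, s(17) = 4, s(18) = 52, s(19) = 28, s(20) = 40, s(21) = 34, s(22) = 8, s(23) = 50, s(24) = 0, s(25) = 54, s(26) = 56, s(27) = 26, s(28) = 12, s(29) = 48, s(30) = 30.
Since s(30) = s(2) = 30, the sequence is eventually periodic: after a pre-period of length 1 it cycles with period 28.
For k ≥ 2, s(k) depends only on (k - 2) mod 28. (9582 - 2) mod 28 = 4, so s(9582) = s(6) = 32.

32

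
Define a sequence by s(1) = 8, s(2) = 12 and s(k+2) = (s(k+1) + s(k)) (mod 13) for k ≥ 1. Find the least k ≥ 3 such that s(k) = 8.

23

Computing terms: s(1) = 8; s(2) = 12; s(3) = 7; s(4) = 6; s(5) = 0; s(6) = 6; s(7) = 6; s(8) = 12; s(9) = 5; s(10) = 4; s(11) = 9; s(12) = 0; s(13) = 9; s(14) = 9; s(15) = 5; s(16) = 1; s(17) = 6; s(18) = 7; s(19) = 0; s(20) = 7; s(21) = 7; s(22) = 1; s(23) = 8; s(24) = 9; s(25) = 4; s(26) = 0; s(27) = 4; s(28) = 4; s(29) = 8; s(30) = 12.
The sequence repeats with period 28.
The value 8 first appears (with k ≥ 3) at s(23).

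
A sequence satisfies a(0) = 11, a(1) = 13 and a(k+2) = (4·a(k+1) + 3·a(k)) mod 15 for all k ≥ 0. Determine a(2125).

7

Computing terms: a(0) = 11; a(1) = 13; a(2) = 10; a(3) = 4; a(4) = 1; a(5) = 1; a(6) = 7; a(7) = 1; a(8) = 10; a(9) = 13; a(10) = 7; a(11) = 7; a(12) = 4; a(13) = 7; a(14) = 10; a(15) = 1; a(16) = 4; a(17) = 4; a(18) = 13; a(19) = 4; a(20) = 10; a(21) = 7; a(22) = 13; a(23) = 13; a(24) = 1; a(25) = 13; a(26) = 10.
Since (a(25), a(26)) = (a(1), a(2)) = (13, 10) (two consecutive terms determine the rest), the sequence is eventually periodic: after a pre-period of length 1 it cycles with period 24.
For k ≥ 1, a(k) depends only on (k - 1) mod 24. (2125 - 1) mod 24 = 12, so a(2125) = a(13) = 7.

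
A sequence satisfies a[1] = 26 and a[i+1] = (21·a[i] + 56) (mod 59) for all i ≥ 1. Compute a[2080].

29

Listing terms: a[1] = 26; a[2] = 12; a[3] = 13; a[4] = 34; a[5] = 3; a[6] = 1; a[7] = 18; a[8] = 21; a[9] = 25; a[10] = 50; a[11] = 44; a[12] = 36; a[13] = 45; a[14] = 57; a[15] = 14; a[16] = 55; a[17] = 31; a[18] = 58; a[19] = 35; a[20] = 24; a[21] = 29; a[22] = 16; a[23] = 38; a[24] = 28; a[25] = 54; a[26] = 10; a[27] = 30; a[28] = 37; a[29] = 7; a[30] = 26.
Since a[30] = a[1] = 26, the sequence is periodic with period 29.
(2080 - 1) mod 29 = 20, so a[2080] = a[21] = 29.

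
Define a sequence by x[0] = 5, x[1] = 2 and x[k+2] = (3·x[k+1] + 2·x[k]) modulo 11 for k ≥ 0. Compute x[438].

x[0] = 5, x[1] = 2, x[2] = 5, x[3] = 8, x[4] = 1, x[5] = 8, x[6] = 4, x[7] = 6, x[8] = 4, x[9] = 2, x[10] = 3, x[11] = 2, x[12] = 1, x[13] = 7, x[14] = 1, x[15] = 6, x[16] = 9, x[17] = 6, x[18] = 3, x[19] = 10, x[20] = 3, x[21] = 7, x[22] = 5, x[23] = 7, x[24] = 9, x[25] = 8, x[26] = 9, x[27] = 10, x[28] = 4, x[29] = 10, x[30] = 5, x[31] = 2.
The sequence repeats with period 30.
So x[438] = x[0 + ((438-0) mod 30)] = x[18] = 3.

3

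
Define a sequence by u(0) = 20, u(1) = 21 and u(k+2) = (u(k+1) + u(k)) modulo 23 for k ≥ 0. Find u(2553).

u(0) = 20, u(1) = 21, u(2) = 18, u(3) = 16, u(4) = 11, u(5) = 4, u(6) = 15, u(7) = 19, u(8) = 11, u(9) = 7, u(10) = 18, u(11) = 2, u(12) = 20, u(13) = 22, u(14) = 19, u(15) = 18, u(16) = 14, u(17) = 9, u(18) = 0, u(19) = 9, u(20) = 9, u(21) = 18, u(22) = 4, u(23) = 22, u(24) = 3, u(25) = 2, u(26) = 5, u(27) = 7, u(28) = 12, u(29) = 19, u(30) = 8, u(31) = 4, u(32) = 12, u(33) = 16, u(34) = 5, u(35) = 21, u(36) = 3, u(37) = 1, u(38) = 4, u(39) = 5, u(40) = 9, u(41) = 14, u(42) = 0, u(43) = 14, u(44) = 14, u(45) = 5, u(46) = 19, u(47) = 1, u(48) = 20, u(49) = 21.
Since (u(48), u(49)) = (u(0), u(1)) = (20, 21) (two consecutive terms determine the rest), the sequence is periodic with period 48.
So u(2553) = u(0 + ((2553-0) mod 48)) = u(9) = 7.

7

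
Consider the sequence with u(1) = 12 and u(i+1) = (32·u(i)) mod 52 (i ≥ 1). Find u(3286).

8

Listing terms: u(1) = 12; u(2) = 20; u(3) = 16; u(4) = 44; u(5) = 4; u(6) = 24; u(7) = 40; u(8) = 32; u(9) = 36; u(10) = 8; u(11) = 48; u(12) = 28; u(13) = 12.
The sequence repeats with period 12.
(3286 - 1) mod 12 = 9, so u(3286) = u(10) = 8.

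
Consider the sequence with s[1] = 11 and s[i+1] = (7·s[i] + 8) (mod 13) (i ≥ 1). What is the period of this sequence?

We have s[1] = 11, s[2] = 7, s[3] = 5, s[4] = 4, s[5] = 10, s[6] = 0, s[7] = 8, s[8] = 12, s[9] = 1, s[10] = 2, s[11] = 9, s[12] = 6, s[13] = 11.
The sequence repeats with period 12.

12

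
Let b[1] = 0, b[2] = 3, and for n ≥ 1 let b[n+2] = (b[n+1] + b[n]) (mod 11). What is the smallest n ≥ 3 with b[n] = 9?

Computing terms: b[1] = 0,  b[2] = 3,  b[3] = 3,  b[4] = 6,  b[5] = 9,  b[6] = 4,  b[7] = 2,  b[8] = 6,  b[9] = 8,  b[10] = 3,  b[11] = 0,  b[12] = 3.
The sequence repeats with period 10.
The value 9 first appears (with n ≥ 3) at b[5].

5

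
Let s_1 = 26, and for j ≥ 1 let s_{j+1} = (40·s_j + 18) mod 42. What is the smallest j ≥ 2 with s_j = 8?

We have s_1 = 26,  s_2 = 8,  s_3 = 2,  s_4 = 14,  s_5 = 32,  s_6 = 38,  s_7 = 26.
The sequence repeats with period 6.
The value 8 first appears (with j ≥ 2) at s_2.

2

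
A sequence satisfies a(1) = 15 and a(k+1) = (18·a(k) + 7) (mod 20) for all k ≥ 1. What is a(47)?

13

a(1) = 15; a(2) = 17; a(3) = 13; a(4) = 1; a(5) = 5; a(6) = 17.
Since a(6) = a(2) = 17, the sequence is eventually periodic: after a pre-period of length 1 it cycles with period 4.
For k ≥ 2, a(k) depends only on (k - 2) mod 4. (47 - 2) mod 4 = 1, so a(47) = a(3) = 13.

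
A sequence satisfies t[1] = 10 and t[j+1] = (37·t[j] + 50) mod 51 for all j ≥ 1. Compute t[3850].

Listing terms: t[1] = 10; t[2] = 12; t[3] = 35; t[4] = 19; t[5] = 39; t[6] = 14; t[7] = 7; t[8] = 3; t[9] = 8; t[10] = 40; t[11] = 0; t[12] = 50; t[13] = 13; t[14] = 21; t[15] = 11; t[16] = 49; t[17] = 27; t[18] = 29; t[19] = 1; t[20] = 36; t[21] = 5; t[22] = 31; t[23] = 24; t[24] = 20; t[25] = 25; t[26] = 6; t[27] = 17; t[28] = 16; t[29] = 30; t[30] = 38; t[31] = 28; t[32] = 15; t[33] = 44; t[34] = 46; t[35] = 18; t[36] = 2; t[37] = 22; t[38] = 48; t[39] = 41; t[40] = 37; t[41] = 42; t[42] = 23; t[43] = 34; t[44] = 33; t[45] = 47; t[46] = 4; t[47] = 45; t[48] = 32; t[49] = 10.
The sequence repeats with period 48.
So t[3850] = t[1 + ((3850-1) mod 48)] = t[10] = 40.

40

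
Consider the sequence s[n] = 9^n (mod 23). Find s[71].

8

s[0] = 1,  s[1] = 9,  s[2] = 12,  s[3] = 16,  s[4] = 6,  s[5] = 8,  s[6] = 3,  s[7] = 4,  s[8] = 13,  s[9] = 2,  s[10] = 18,  s[11] = 1.
The sequence repeats with period 11.
(71 - 0) mod 11 = 5, so s[71] = s[5] = 8.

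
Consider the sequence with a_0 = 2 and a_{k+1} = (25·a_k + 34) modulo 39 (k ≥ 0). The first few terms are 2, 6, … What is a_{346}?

15

a_0 = 2; a_1 = 6; a_2 = 28; a_3 = 32; a_4 = 15; a_5 = 19; a_6 = 2.
Since a_6 = a_0 = 2, the sequence is periodic with period 6.
(346 - 0) mod 6 = 4, so a_{346} = a_4 = 15.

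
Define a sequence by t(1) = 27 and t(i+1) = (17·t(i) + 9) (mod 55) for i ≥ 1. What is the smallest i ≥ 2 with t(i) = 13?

Computing terms: t(1) = 27, t(2) = 28, t(3) = 45, t(4) = 4, t(5) = 22, t(6) = 53, t(7) = 30, t(8) = 24, t(9) = 32, t(10) = 3, t(11) = 5, t(12) = 39, t(13) = 12, t(14) = 48, t(15) = 0, t(16) = 9, t(17) = 52, t(18) = 13, t(19) = 10, t(20) = 14, t(21) = 27.
The sequence repeats with period 20.
The value 13 first appears (with i ≥ 2) at t(18).

18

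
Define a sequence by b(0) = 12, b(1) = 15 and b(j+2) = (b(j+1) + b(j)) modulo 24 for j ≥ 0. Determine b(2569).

We have b(0) = 12, b(1) = 15, b(2) = 3, b(3) = 18, b(4) = 21, b(5) = 15, b(6) = 12, b(7) = 3, b(8) = 15, b(9) = 18, b(10) = 9, b(11) = 3, b(12) = 12, b(13) = 15.
The sequence repeats with period 12.
(2569 - 0) mod 12 = 1, so b(2569) = b(1) = 15.

15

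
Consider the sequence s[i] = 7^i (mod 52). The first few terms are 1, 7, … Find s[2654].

49

Listing terms: s[0] = 1, s[1] = 7, s[2] = 49, s[3] = 31, s[4] = 9, s[5] = 11, s[6] = 25, s[7] = 19, s[8] = 29, s[9] = 47, s[10] = 17, s[11] = 15, s[12] = 1.
The sequence repeats with period 12.
So s[2654] = s[0 + ((2654-0) mod 12)] = s[2] = 49.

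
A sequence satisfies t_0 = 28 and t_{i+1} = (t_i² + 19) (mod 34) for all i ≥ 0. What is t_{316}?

28

We have t_0 = 28,  t_1 = 21,  t_2 = 18,  t_3 = 3,  t_4 = 28.
The sequence repeats with period 4.
(316 - 0) mod 4 = 0, so t_{316} = t_0 = 28.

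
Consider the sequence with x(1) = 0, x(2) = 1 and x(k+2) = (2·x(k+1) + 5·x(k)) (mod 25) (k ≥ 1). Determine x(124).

Listing terms: x(1) = 0; x(2) = 1; x(3) = 2; x(4) = 9; x(5) = 3; x(6) = 1; x(7) = 17; x(8) = 14; x(9) = 13; x(10) = 21; x(11) = 7; x(12) = 19; x(13) = 23; x(14) = 16; x(15) = 22; x(16) = 24; x(17) = 8; x(18) = 11; x(19) = 12; x(20) = 4; x(21) = 18; x(22) = 6; x(23) = 2; x(24) = 9.
Since (x(23), x(24)) = (x(3), x(4)) = (2, 9) (two consecutive terms determine the rest), the sequence is eventually periodic: after a pre-period of length 2 it cycles with period 20.
For k ≥ 3, x(k) depends only on (k - 3) mod 20. (124 - 3) mod 20 = 1, so x(124) = x(4) = 9.

9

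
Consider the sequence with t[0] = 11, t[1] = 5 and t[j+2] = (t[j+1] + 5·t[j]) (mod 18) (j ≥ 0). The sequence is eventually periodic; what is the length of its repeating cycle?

Listing terms: t[0] = 11,  t[1] = 5,  t[2] = 6,  t[3] = 13,  t[4] = 7,  t[5] = 0,  t[6] = 17,  t[7] = 17,  t[8] = 12,  t[9] = 7,  t[10] = 13,  t[11] = 12,  t[12] = 5,  t[13] = 11,  t[14] = 0,  t[15] = 1,  t[16] = 1,  t[17] = 6,  t[18] = 11,  t[19] = 5.
Since (t[18], t[19]) = (t[0], t[1]) = (11, 5) (two consecutive terms determine the rest), the sequence is periodic with period 18.

18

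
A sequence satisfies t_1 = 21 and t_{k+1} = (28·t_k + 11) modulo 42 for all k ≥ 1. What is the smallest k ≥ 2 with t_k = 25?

Computing terms: t_1 = 21; t_2 = 11; t_3 = 25; t_4 = 39; t_5 = 11.
Since t_5 = t_2 = 11, the sequence is eventually periodic: after a pre-period of length 1 it cycles with period 3.
The value 25 first appears (with k ≥ 2) at t_3.

3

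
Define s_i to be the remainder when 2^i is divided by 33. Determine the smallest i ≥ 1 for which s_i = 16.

s_0 = 1,  s_1 = 2,  s_2 = 4,  s_3 = 8,  s_4 = 16,  s_5 = 32,  s_6 = 31,  s_7 = 29,  s_8 = 25,  s_9 = 17,  s_{10} = 1.
The sequence repeats with period 10.
The value 16 first appears (with i ≥ 1) at s_4.

4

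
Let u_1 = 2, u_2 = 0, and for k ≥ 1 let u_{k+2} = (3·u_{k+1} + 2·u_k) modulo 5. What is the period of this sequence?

24

u_1 = 2,  u_2 = 0,  u_3 = 4,  u_4 = 2,  u_5 = 4,  u_6 = 1,  u_7 = 1,  u_8 = 0,  u_9 = 2,  u_{10} = 1,  u_{11} = 2,  u_{12} = 3,  u_{13} = 3,  u_{14} = 0,  u_{15} = 1,  u_{16} = 3,  u_{17} = 1,  u_{18} = 4,  u_{19} = 4,  u_{20} = 0,  u_{21} = 3,  u_{22} = 4,  u_{23} = 3,  u_{24} = 2,  u_{25} = 2,  u_{26} = 0.
Since (u_{25}, u_{26}) = (u_1, u_2) = (2, 0) (two consecutive terms determine the rest), the sequence is periodic with period 24.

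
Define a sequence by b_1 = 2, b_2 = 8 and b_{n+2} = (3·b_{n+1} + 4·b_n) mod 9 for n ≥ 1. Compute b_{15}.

5

Computing terms: b_1 = 2,  b_2 = 8,  b_3 = 5,  b_4 = 2,  b_5 = 8.
The sequence repeats with period 3.
So b_{15} = b_{1 + ((15-1) mod 3)} = b_3 = 5.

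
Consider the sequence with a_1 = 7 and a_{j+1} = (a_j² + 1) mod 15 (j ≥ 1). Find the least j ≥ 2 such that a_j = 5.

We have a_1 = 7, a_2 = 5, a_3 = 11, a_4 = 2, a_5 = 5.
Since a_5 = a_2 = 5, the sequence is eventually periodic: after a pre-period of length 1 it cycles with period 3.
The value 5 first appears (with j ≥ 2) at a_2.

2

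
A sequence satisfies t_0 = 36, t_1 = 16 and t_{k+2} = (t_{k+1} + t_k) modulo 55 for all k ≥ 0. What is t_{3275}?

We have t_0 = 36,  t_1 = 16,  t_2 = 52,  t_3 = 13,  t_4 = 10,  t_5 = 23,  t_6 = 33,  t_7 = 1,  t_8 = 34,  t_9 = 35,  t_{10} = 14,  t_{11} = 49,  t_{12} = 8,  t_{13} = 2,  t_{14} = 10,  t_{15} = 12,  t_{16} = 22,  t_{17} = 34,  t_{18} = 1,  t_{19} = 35,  t_{20} = 36,  t_{21} = 16.
Since (t_{20}, t_{21}) = (t_0, t_1) = (36, 16) (two consecutive terms determine the rest), the sequence is periodic with period 20.
So t_{3275} = t_{0 + ((3275-0) mod 20)} = t_{15} = 12.

12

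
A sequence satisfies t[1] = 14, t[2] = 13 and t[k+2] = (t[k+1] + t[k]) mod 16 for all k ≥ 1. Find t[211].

t[1] = 14,  t[2] = 13,  t[3] = 11,  t[4] = 8,  t[5] = 3,  t[6] = 11,  t[7] = 14,  t[8] = 9,  t[9] = 7,  t[10] = 0,  t[11] = 7,  t[12] = 7,  t[13] = 14,  t[14] = 5,  t[15] = 3,  t[16] = 8,  t[17] = 11,  t[18] = 3,  t[19] = 14,  t[20] = 1,  t[21] = 15,  t[22] = 0,  t[23] = 15,  t[24] = 15,  t[25] = 14,  t[26] = 13.
The sequence repeats with period 24.
(211 - 1) mod 24 = 18, so t[211] = t[19] = 14.

14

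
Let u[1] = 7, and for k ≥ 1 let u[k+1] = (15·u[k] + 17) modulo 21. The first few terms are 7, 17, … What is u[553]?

11

Listing terms: u[1] = 7,  u[2] = 17,  u[3] = 20,  u[4] = 2,  u[5] = 5,  u[6] = 8,  u[7] = 11,  u[8] = 14,  u[9] = 17.
Since u[9] = u[2] = 17, the sequence is eventually periodic: after a pre-period of length 1 it cycles with period 7.
For k ≥ 2, u[k] depends only on (k - 2) mod 7. (553 - 2) mod 7 = 5, so u[553] = u[7] = 11.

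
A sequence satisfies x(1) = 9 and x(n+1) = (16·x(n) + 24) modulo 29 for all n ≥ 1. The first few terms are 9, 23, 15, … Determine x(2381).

9

x(1) = 9, x(2) = 23, x(3) = 15, x(4) = 3, x(5) = 14, x(6) = 16, x(7) = 19, x(8) = 9.
The sequence repeats with period 7.
So x(2381) = x(1 + ((2381-1) mod 7)) = x(1) = 9.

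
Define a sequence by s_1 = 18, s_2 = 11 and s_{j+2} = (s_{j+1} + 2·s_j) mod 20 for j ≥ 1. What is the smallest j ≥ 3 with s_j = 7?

Computing terms: s_1 = 18,  s_2 = 11,  s_3 = 7,  s_4 = 9,  s_5 = 3,  s_6 = 1,  s_7 = 7,  s_8 = 9.
Since (s_7, s_8) = (s_3, s_4) = (7, 9) (two consecutive terms determine the rest), the sequence is eventually periodic: after a pre-period of length 2 it cycles with period 4.
The value 7 first appears (with j ≥ 3) at s_3.

3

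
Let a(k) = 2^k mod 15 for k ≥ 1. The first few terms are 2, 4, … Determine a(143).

Listing terms: a(1) = 2, a(2) = 4, a(3) = 8, a(4) = 1, a(5) = 2.
Since a(5) = a(1) = 2, the sequence is periodic with period 4.
(143 - 1) mod 4 = 2, so a(143) = a(3) = 8.

8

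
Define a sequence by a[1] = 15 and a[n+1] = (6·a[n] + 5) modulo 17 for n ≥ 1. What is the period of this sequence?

16

Computing terms: a[1] = 15; a[2] = 10; a[3] = 14; a[4] = 4; a[5] = 12; a[6] = 9; a[7] = 8; a[8] = 2; a[9] = 0; a[10] = 5; a[11] = 1; a[12] = 11; a[13] = 3; a[14] = 6; a[15] = 7; a[16] = 13; a[17] = 15.
The sequence repeats with period 16.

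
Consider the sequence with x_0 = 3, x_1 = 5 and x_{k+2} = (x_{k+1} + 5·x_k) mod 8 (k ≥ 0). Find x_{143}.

x_0 = 3; x_1 = 5; x_2 = 4; x_3 = 5; x_4 = 1; x_5 = 2; x_6 = 7; x_7 = 1; x_8 = 4; x_9 = 1; x_{10} = 5; x_{11} = 2; x_{12} = 3; x_{13} = 5.
Since (x_{12}, x_{13}) = (x_0, x_1) = (3, 5) (two consecutive terms determine the rest), the sequence is periodic with period 12.
So x_{143} = x_{0 + ((143-0) mod 12)} = x_{11} = 2.

2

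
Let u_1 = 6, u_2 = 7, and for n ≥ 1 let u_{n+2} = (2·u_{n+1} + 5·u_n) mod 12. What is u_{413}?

We have u_1 = 6,  u_2 = 7,  u_3 = 8,  u_4 = 3,  u_5 = 10,  u_6 = 11,  u_7 = 0,  u_8 = 7,  u_9 = 2,  u_{10} = 3,  u_{11} = 4,  u_{12} = 11,  u_{13} = 6,  u_{14} = 7.
The sequence repeats with period 12.
So u_{413} = u_{1 + ((413-1) mod 12)} = u_5 = 10.

10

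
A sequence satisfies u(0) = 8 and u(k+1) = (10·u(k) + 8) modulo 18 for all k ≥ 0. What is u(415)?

Listing terms: u(0) = 8, u(1) = 16, u(2) = 6, u(3) = 14, u(4) = 4, u(5) = 12, u(6) = 2, u(7) = 10, u(8) = 0, u(9) = 8.
Since u(9) = u(0) = 8, the sequence is periodic with period 9.
So u(415) = u(0 + ((415-0) mod 9)) = u(1) = 16.

16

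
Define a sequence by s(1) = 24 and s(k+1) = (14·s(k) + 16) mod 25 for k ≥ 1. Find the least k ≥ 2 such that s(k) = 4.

Listing terms: s(1) = 24, s(2) = 2, s(3) = 19, s(4) = 7, s(5) = 14, s(6) = 12, s(7) = 9, s(8) = 17, s(9) = 4, s(10) = 22, s(11) = 24.
The sequence repeats with period 10.
The value 4 first appears (with k ≥ 2) at s(9).

9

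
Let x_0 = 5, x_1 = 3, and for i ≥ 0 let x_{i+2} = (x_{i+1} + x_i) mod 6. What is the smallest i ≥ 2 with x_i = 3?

We have x_0 = 5,  x_1 = 3,  x_2 = 2,  x_3 = 5,  x_4 = 1,  x_5 = 0,  x_6 = 1,  x_7 = 1,  x_8 = 2,  x_9 = 3,  x_{10} = 5,  x_{11} = 2,  x_{12} = 1,  x_{13} = 3,  x_{14} = 4,  x_{15} = 1,  x_{16} = 5,  x_{17} = 0,  x_{18} = 5,  x_{19} = 5,  x_{20} = 4,  x_{21} = 3,  x_{22} = 1,  x_{23} = 4,  x_{24} = 5,  x_{25} = 3.
Since (x_{24}, x_{25}) = (x_0, x_1) = (5, 3) (two consecutive terms determine the rest), the sequence is periodic with period 24.
The value 3 first appears (with i ≥ 2) at x_9.

9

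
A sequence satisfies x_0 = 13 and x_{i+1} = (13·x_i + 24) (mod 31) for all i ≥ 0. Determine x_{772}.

Listing terms: x_0 = 13, x_1 = 7, x_2 = 22, x_3 = 0, x_4 = 24, x_5 = 26, x_6 = 21, x_7 = 18, x_8 = 10, x_9 = 30, x_{10} = 11, x_{11} = 12, x_{12} = 25, x_{13} = 8, x_{14} = 4, x_{15} = 14, x_{16} = 20, x_{17} = 5, x_{18} = 27, x_{19} = 3, x_{20} = 1, x_{21} = 6, x_{22} = 9, x_{23} = 17, x_{24} = 28, x_{25} = 16, x_{26} = 15, x_{27} = 2, x_{28} = 19, x_{29} = 23, x_{30} = 13.
The sequence repeats with period 30.
So x_{772} = x_{0 + ((772-0) mod 30)} = x_{22} = 9.

9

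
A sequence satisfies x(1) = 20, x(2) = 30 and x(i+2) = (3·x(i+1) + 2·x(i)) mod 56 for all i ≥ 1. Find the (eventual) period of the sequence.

Computing terms: x(1) = 20,  x(2) = 30,  x(3) = 18,  x(4) = 2,  x(5) = 42,  x(6) = 18,  x(7) = 26,  x(8) = 2,  x(9) = 2,  x(10) = 10,  x(11) = 34,  x(12) = 10,  x(13) = 42,  x(14) = 34,  x(15) = 18,  x(16) = 10,  x(17) = 10,  x(18) = 50,  x(19) = 2,  x(20) = 50,  x(21) = 42,  x(22) = 2,  x(23) = 34,  x(24) = 50,  x(25) = 50,  x(26) = 26,  x(27) = 10,  x(28) = 26,  x(29) = 42,  x(30) = 10,  x(31) = 2,  x(32) = 26,  x(33) = 26,  x(34) = 18,  x(35) = 50,  x(36) = 18,  x(37) = 42,  x(38) = 50,  x(39) = 10,  x(40) = 18,  x(41) = 18,  x(42) = 34,  x(43) = 26,  x(44) = 34,  x(45) = 42,  x(46) = 26,  x(47) = 50,  x(48) = 34,  x(49) = 34,  x(50) = 2,  x(51) = 18,  x(52) = 2.
Since (x(51), x(52)) = (x(3), x(4)) = (18, 2) (two consecutive terms determine the rest), the sequence is eventually periodic: after a pre-period of length 2 it cycles with period 48.

48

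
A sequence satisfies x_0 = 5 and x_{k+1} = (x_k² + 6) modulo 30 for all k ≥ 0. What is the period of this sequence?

x_0 = 5, x_1 = 1, x_2 = 7, x_3 = 25, x_4 = 1.
Since x_4 = x_1 = 1, the sequence is eventually periodic: after a pre-period of length 1 it cycles with period 3.

3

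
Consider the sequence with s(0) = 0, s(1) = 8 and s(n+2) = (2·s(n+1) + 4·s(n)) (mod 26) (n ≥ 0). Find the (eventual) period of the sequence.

Listing terms: s(0) = 0, s(1) = 8, s(2) = 16, s(3) = 12, s(4) = 10, s(5) = 16, s(6) = 20, s(7) = 0, s(8) = 2, s(9) = 4, s(10) = 16, s(11) = 22, s(12) = 4, s(13) = 18, s(14) = 0, s(15) = 20, s(16) = 14, s(17) = 4, s(18) = 12, s(19) = 14, s(20) = 24, s(21) = 0, s(22) = 18, s(23) = 10, s(24) = 14, s(25) = 16, s(26) = 10, s(27) = 6, s(28) = 0, s(29) = 24, s(30) = 22, s(31) = 10, s(32) = 4, s(33) = 22, s(34) = 8, s(35) = 0, s(36) = 6, s(37) = 12, s(38) = 22, s(39) = 14, s(40) = 12, s(41) = 2, s(42) = 0, s(43) = 8.
The sequence repeats with period 42.

42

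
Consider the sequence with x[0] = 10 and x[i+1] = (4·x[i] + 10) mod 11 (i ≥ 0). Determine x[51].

6

We have x[0] = 10,  x[1] = 6,  x[2] = 1,  x[3] = 3,  x[4] = 0,  x[5] = 10.
Since x[5] = x[0] = 10, the sequence is periodic with period 5.
(51 - 0) mod 5 = 1, so x[51] = x[1] = 6.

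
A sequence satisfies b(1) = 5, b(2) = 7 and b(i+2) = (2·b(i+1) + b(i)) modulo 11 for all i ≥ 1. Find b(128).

Listing terms: b(1) = 5,  b(2) = 7,  b(3) = 8,  b(4) = 1,  b(5) = 10,  b(6) = 10,  b(7) = 8,  b(8) = 4,  b(9) = 5,  b(10) = 3,  b(11) = 0,  b(12) = 3,  b(13) = 6,  b(14) = 4,  b(15) = 3,  b(16) = 10,  b(17) = 1,  b(18) = 1,  b(19) = 3,  b(20) = 7,  b(21) = 6,  b(22) = 8,  b(23) = 0,  b(24) = 8,  b(25) = 5,  b(26) = 7.
The sequence repeats with period 24.
So b(128) = b(1 + ((128-1) mod 24)) = b(8) = 4.

4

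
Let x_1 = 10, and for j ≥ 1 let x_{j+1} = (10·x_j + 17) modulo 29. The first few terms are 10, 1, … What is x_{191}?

7

Listing terms: x_1 = 10,  x_2 = 1,  x_3 = 27,  x_4 = 26,  x_5 = 16,  x_6 = 3,  x_7 = 18,  x_8 = 23,  x_9 = 15,  x_{10} = 22,  x_{11} = 5,  x_{12} = 9,  x_{13} = 20,  x_{14} = 14,  x_{15} = 12,  x_{16} = 21,  x_{17} = 24,  x_{18} = 25,  x_{19} = 6,  x_{20} = 19,  x_{21} = 4,  x_{22} = 28,  x_{23} = 7,  x_{24} = 0,  x_{25} = 17,  x_{26} = 13,  x_{27} = 2,  x_{28} = 8,  x_{29} = 10.
The sequence repeats with period 28.
So x_{191} = x_{1 + ((191-1) mod 28)} = x_{23} = 7.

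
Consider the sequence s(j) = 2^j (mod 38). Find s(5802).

26

We have s(1) = 2, s(2) = 4, s(3) = 8, s(4) = 16, s(5) = 32, s(6) = 26, s(7) = 14, s(8) = 28, s(9) = 18, s(10) = 36, s(11) = 34, s(12) = 30, s(13) = 22, s(14) = 6, s(15) = 12, s(16) = 24, s(17) = 10, s(18) = 20, s(19) = 2.
The sequence repeats with period 18.
(5802 - 1) mod 18 = 5, so s(5802) = s(6) = 26.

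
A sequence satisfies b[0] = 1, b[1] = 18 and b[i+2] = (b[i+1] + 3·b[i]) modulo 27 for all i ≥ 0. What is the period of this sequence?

Computing terms: b[0] = 1, b[1] = 18, b[2] = 21, b[3] = 21, b[4] = 3, b[5] = 12, b[6] = 21, b[7] = 3.
Since (b[6], b[7]) = (b[3], b[4]) = (21, 3) (two consecutive terms determine the rest), the sequence is eventually periodic: after a pre-period of length 3 it cycles with period 3.

3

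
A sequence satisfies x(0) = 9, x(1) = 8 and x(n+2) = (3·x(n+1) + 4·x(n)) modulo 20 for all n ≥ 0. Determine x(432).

0

Listing terms: x(0) = 9,  x(1) = 8,  x(2) = 0,  x(3) = 12,  x(4) = 16,  x(5) = 16,  x(6) = 12,  x(7) = 0,  x(8) = 8,  x(9) = 4,  x(10) = 4,  x(11) = 8,  x(12) = 0.
Since (x(11), x(12)) = (x(1), x(2)) = (8, 0) (two consecutive terms determine the rest), the sequence is eventually periodic: after a pre-period of length 1 it cycles with period 10.
For n ≥ 1, x(n) depends only on (n - 1) mod 10. (432 - 1) mod 10 = 1, so x(432) = x(2) = 0.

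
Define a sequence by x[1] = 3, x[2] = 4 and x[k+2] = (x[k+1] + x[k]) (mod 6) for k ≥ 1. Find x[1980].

5

We have x[1] = 3, x[2] = 4, x[3] = 1, x[4] = 5, x[5] = 0, x[6] = 5, x[7] = 5, x[8] = 4, x[9] = 3, x[10] = 1, x[11] = 4, x[12] = 5, x[13] = 3, x[14] = 2, x[15] = 5, x[16] = 1, x[17] = 0, x[18] = 1, x[19] = 1, x[20] = 2, x[21] = 3, x[22] = 5, x[23] = 2, x[24] = 1, x[25] = 3, x[26] = 4.
The sequence repeats with period 24.
(1980 - 1) mod 24 = 11, so x[1980] = x[12] = 5.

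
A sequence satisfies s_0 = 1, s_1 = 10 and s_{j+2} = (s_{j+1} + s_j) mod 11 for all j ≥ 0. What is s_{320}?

s_0 = 1,  s_1 = 10,  s_2 = 0,  s_3 = 10,  s_4 = 10,  s_5 = 9,  s_6 = 8,  s_7 = 6,  s_8 = 3,  s_9 = 9,  s_{10} = 1,  s_{11} = 10.
Since (s_{10}, s_{11}) = (s_0, s_1) = (1, 10) (two consecutive terms determine the rest), the sequence is periodic with period 10.
So s_{320} = s_{0 + ((320-0) mod 10)} = s_0 = 1.

1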